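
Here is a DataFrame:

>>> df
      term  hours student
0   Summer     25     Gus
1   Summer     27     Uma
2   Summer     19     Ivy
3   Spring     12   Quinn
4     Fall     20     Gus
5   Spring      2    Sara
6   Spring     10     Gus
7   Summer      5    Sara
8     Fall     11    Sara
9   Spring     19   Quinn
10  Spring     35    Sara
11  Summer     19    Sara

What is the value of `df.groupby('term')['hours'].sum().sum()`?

204

group by term, sum of hours:
term
Fall      31
Spring    78
Summer    95
Name: hours, dtype: int64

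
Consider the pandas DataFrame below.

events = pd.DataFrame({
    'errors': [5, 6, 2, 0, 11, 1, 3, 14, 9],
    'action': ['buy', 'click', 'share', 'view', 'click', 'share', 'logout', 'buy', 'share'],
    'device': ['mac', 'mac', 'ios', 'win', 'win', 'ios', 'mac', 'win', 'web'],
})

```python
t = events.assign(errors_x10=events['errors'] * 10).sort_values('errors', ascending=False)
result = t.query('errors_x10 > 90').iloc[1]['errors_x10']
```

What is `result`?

110

add column errors_x10 = events['errors'] * 10:
   errors  action device  errors_x10
0       5     buy    mac          50
1       6   click    mac          60
2       2   share    ios          20
3       0    view    win           0
4      11   click    win         110
5       1   share    ios          10
6       3  logout    mac          30
7      14     buy    win         140
8       9   share    web          90
sort by errors descending:
   errors  action device  errors_x10
7      14     buy    win         140
4      11   click    win         110
8       9   share    web          90
1       6   click    mac          60
0       5     buy    mac          50
6       3  logout    mac          30
2       2   share    ios          20
5       1   share    ios          10
3       0    view    win           0
filter rows where errors_x10 > 90:
   errors action device  errors_x10
7      14    buy    win         140
4      11  click    win         110
Taking the value at position 1, column 'errors_x10' gives 110.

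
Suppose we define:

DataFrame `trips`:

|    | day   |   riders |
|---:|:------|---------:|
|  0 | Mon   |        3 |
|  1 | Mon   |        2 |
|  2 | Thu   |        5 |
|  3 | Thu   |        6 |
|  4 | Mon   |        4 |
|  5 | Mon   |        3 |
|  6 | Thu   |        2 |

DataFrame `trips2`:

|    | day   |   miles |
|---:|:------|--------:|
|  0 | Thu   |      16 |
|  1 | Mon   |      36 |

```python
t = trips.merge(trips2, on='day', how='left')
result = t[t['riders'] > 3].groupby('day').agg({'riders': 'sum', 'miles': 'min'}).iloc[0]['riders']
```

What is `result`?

4

merge on 'day' (how='left') → 7 rows:
   day  riders  miles
0  Mon       3     36
1  Mon       2     36
2  Thu       5     16
3  Thu       6     16
4  Mon       4     36
5  Mon       3     36
6  Thu       2     16
filter rows where riders > 3:
   day  riders  miles
2  Thu       5     16
3  Thu       6     16
4  Mon       4     36
group by day: sum(riders), min(miles):
     riders  miles
day               
Mon       4     36
Thu      11     16
Finally, value at position 0, column 'riders' = 4.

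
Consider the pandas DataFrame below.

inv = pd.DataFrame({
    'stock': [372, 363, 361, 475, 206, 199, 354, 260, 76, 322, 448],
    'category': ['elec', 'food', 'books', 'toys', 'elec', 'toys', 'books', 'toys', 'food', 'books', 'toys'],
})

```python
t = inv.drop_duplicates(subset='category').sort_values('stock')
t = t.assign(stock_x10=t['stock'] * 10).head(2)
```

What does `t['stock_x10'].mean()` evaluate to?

3620.0

drop duplicate category (keep=first):
   stock category
0    372     elec
1    363     food
2    361    books
3    475     toys
sort by stock:
   stock category
2    361    books
1    363     food
0    372     elec
3    475     toys
add column stock_x10 = t['stock'] * 10:
   stock category  stock_x10
2    361    books       3610
1    363     food       3630
0    372     elec       3720
3    475     toys       4750
take first 2 rows:
   stock category  stock_x10
2    361    books       3610
1    363     food       3630
Hence 3620.0.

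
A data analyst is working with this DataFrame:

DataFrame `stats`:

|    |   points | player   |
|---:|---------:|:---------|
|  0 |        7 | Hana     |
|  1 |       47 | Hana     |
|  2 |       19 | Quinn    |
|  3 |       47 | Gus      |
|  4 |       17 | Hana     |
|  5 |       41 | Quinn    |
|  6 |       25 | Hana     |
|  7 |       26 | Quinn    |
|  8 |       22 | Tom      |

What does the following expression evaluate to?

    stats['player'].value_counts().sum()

9

value_counts of player:
player
Hana     4
Quinn    3
Gus      1
Tom      1
Name: count, dtype: int64
Then the sum of the resulting series: 9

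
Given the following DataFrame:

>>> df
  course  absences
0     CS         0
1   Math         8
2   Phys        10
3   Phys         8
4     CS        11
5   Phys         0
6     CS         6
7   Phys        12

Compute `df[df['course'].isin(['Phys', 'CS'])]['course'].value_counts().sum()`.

7

filter rows where course in ['Phys', 'CS']:
  course  absences
0     CS         0
2   Phys        10
3   Phys         8
4     CS        11
5   Phys         0
6     CS         6
7   Phys        12
value_counts of course:
course
Phys    4
CS      3
Name: count, dtype: int64
Reading off the sum of the resulting series, we get 7.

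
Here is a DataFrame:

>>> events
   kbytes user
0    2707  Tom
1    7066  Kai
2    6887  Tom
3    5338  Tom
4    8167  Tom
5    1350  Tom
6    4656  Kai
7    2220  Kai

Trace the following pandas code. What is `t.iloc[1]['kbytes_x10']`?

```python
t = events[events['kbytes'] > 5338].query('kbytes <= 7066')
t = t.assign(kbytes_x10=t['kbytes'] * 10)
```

68870

filter rows where kbytes > 5338:
   kbytes user
1    7066  Kai
2    6887  Tom
4    8167  Tom
filter rows where kbytes <= 7066:
   kbytes user
1    7066  Kai
2    6887  Tom
add column kbytes_x10 = t['kbytes'] * 10:
   kbytes user  kbytes_x10
1    7066  Kai       70660
2    6887  Tom       68870
Reading off the value at position 1, column 'kbytes_x10', we get 68870.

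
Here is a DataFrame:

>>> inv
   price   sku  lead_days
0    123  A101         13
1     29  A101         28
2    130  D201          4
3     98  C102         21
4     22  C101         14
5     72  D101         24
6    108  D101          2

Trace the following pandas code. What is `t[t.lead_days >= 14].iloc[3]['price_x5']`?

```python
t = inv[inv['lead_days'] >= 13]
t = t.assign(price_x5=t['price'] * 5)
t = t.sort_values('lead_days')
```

145

filter rows where lead_days >= 13:
   price   sku  lead_days
0    123  A101         13
1     29  A101         28
3     98  C102         21
4     22  C101         14
5     72  D101         24
add column price_x5 = t['price'] * 5:
   price   sku  lead_days  price_x5
0    123  A101         13       615
1     29  A101         28       145
3     98  C102         21       490
4     22  C101         14       110
5     72  D101         24       360
sort by lead_days:
   price   sku  lead_days  price_x5
0    123  A101         13       615
4     22  C101         14       110
3     98  C102         21       490
5     72  D101         24       360
1     29  A101         28       145
filter rows where lead_days >= 14:
   price   sku  lead_days  price_x5
4     22  C101         14       110
3     98  C102         21       490
5     72  D101         24       360
1     29  A101         28       145
Reading off the value at position 3, column 'price_x5', we get 145.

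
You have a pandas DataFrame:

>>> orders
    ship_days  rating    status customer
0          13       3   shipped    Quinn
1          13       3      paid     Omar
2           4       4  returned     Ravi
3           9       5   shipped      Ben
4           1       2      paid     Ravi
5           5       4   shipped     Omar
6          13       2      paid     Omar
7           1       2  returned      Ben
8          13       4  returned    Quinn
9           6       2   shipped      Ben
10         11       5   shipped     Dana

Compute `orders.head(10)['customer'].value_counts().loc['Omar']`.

3

take first 10 rows:
   ship_days  rating    status customer
0         13       3   shipped    Quinn
1         13       3      paid     Omar
2          4       4  returned     Ravi
3          9       5   shipped      Ben
4          1       2      paid     Ravi
5          5       4   shipped     Omar
6         13       2      paid     Omar
7          1       2  returned      Ben
8         13       4  returned    Quinn
9          6       2   shipped      Ben
value_counts of customer:
customer
Omar     3
Ben      3
Quinn    2
Ravi     2
Name: count, dtype: int64
value at index 'Omar' → 3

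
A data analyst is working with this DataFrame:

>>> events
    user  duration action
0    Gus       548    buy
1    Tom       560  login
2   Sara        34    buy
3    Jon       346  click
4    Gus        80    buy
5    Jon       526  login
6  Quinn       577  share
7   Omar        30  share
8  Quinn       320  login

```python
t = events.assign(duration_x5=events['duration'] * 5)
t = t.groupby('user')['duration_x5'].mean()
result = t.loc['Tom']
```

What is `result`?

2800.0

add column duration_x5 = events['duration'] * 5:
    user  duration action  duration_x5
0    Gus       548    buy         2740
1    Tom       560  login         2800
2   Sara        34    buy          170
3    Jon       346  click         1730
4    Gus        80    buy          400
5    Jon       526  login         2630
6  Quinn       577  share         2885
7   Omar        30  share          150
8  Quinn       320  login         1600
group by user, mean of duration_x5:
user
Gus      1570.0
Jon      2180.0
Omar      150.0
Quinn    2242.5
Sara      170.0
Tom      2800.0
Name: duration_x5, dtype: float64
Reading off the value at index 'Tom', we get 2800.0.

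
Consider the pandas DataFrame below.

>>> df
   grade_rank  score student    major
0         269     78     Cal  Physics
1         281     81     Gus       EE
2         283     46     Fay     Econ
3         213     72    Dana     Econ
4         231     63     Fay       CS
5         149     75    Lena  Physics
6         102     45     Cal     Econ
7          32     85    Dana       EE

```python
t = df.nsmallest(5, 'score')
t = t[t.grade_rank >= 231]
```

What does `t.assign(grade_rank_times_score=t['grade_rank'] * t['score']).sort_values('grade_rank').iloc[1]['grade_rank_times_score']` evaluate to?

13018

take 5 rows with smallest score:
   grade_rank  score student    major
6         102     45     Cal     Econ
2         283     46     Fay     Econ
4         231     63     Fay       CS
3         213     72    Dana     Econ
5         149     75    Lena  Physics
filter rows where grade_rank >= 231:
   grade_rank  score student major
2         283     46     Fay  Econ
4         231     63     Fay    CS
add column grade_rank_times_score = t['grade_rank'] * t['score']:
   grade_rank  score student major  grade_rank_times_score
2         283     46     Fay  Econ                   13018
4         231     63     Fay    CS                   14553
sort by grade_rank:
   grade_rank  score student major  grade_rank_times_score
4         231     63     Fay    CS                   14553
2         283     46     Fay  Econ                   13018
Then the value at position 1, column 'grade_rank_times_score': 13018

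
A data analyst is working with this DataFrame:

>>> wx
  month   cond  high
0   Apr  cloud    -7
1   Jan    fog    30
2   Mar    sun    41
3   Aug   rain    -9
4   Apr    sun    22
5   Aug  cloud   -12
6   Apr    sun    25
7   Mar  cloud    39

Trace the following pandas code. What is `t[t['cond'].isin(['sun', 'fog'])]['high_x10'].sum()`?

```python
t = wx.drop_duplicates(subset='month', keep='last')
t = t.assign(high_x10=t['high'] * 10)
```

drop duplicate month (keep=last):
  month   cond  high
1   Jan    fog    30
5   Aug  cloud   -12
6   Apr    sun    25
7   Mar  cloud    39
add column high_x10 = t['high'] * 10:
  month   cond  high  high_x10
1   Jan    fog    30       300
5   Aug  cloud   -12      -120
6   Apr    sun    25       250
7   Mar  cloud    39       390
filter rows where cond in ['sun', 'fog']:
  month cond  high  high_x10
1   Jan  fog    30       300
6   Apr  sun    25       250
Finally, sum of column 'high_x10' = 550.

550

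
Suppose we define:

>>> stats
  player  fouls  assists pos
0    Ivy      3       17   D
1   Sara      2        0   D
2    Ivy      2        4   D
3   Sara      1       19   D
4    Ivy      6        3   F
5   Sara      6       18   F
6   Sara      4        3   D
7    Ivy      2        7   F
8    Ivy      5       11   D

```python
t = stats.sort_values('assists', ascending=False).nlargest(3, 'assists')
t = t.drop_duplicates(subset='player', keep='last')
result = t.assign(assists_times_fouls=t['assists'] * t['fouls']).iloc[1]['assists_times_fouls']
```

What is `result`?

sort by assists descending:
  player  fouls  assists pos
3   Sara      1       19   D
5   Sara      6       18   F
0    Ivy      3       17   D
8    Ivy      5       11   D
7    Ivy      2        7   F
2    Ivy      2        4   D
4    Ivy      6        3   F
6   Sara      4        3   D
1   Sara      2        0   D
take 3 rows with largest assists:
  player  fouls  assists pos
3   Sara      1       19   D
5   Sara      6       18   F
0    Ivy      3       17   D
drop duplicate player (keep=last):
  player  fouls  assists pos
5   Sara      6       18   F
0    Ivy      3       17   D
add column assists_times_fouls = t['assists'] * t['fouls']:
  player  fouls  assists pos  assists_times_fouls
5   Sara      6       18   F                  108
0    Ivy      3       17   D                   51
The value at position 1, column 'assists_times_fouls' is 51.

51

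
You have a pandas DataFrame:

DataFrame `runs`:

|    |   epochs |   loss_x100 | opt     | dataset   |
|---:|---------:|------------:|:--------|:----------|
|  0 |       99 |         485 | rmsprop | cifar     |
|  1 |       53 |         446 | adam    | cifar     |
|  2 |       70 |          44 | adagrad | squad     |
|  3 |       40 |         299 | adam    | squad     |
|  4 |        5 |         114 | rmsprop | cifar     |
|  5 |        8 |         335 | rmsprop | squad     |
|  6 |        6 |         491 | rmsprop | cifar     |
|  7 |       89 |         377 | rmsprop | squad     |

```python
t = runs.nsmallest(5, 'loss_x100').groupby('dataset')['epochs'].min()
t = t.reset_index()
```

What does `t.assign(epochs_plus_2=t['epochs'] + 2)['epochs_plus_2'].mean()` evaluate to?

take 5 rows with smallest loss_x100:
   epochs  loss_x100      opt dataset
2      70         44  adagrad   squad
4       5        114  rmsprop   cifar
3      40        299     adam   squad
5       8        335  rmsprop   squad
7      89        377  rmsprop   squad
group by dataset, min of epochs:
dataset
cifar    5
squad    8
Name: epochs, dtype: int64
reset_index():
  dataset  epochs
0   cifar       5
1   squad       8
add column epochs_plus_2 = t['epochs'] + 2:
  dataset  epochs  epochs_plus_2
0   cifar       5              7
1   squad       8             10
mean of column 'epochs_plus_2' → 8.5

8.5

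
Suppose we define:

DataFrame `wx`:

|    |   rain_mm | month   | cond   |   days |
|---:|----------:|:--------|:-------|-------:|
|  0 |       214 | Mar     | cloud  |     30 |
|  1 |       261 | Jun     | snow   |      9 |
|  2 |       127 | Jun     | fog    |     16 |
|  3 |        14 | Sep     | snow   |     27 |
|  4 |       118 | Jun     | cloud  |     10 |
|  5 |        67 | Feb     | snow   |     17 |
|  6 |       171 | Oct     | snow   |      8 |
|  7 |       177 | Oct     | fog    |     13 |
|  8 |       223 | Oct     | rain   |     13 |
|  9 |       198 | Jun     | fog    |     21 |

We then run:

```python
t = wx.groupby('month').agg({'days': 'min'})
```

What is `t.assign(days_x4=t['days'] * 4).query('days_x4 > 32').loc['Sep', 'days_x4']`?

108

group by month, min of days:
       days
month      
Feb      17
Jun       9
Mar      30
Oct       8
Sep      27
add column days_x4 = t['days'] * 4:
       days  days_x4
month               
Feb      17       68
Jun       9       36
Mar      30      120
Oct       8       32
Sep      27      108
filter rows where days_x4 > 32:
       days  days_x4
month               
Feb      17       68
Jun       9       36
Mar      30      120
Sep      27      108
Then the value at row 'Sep', column 'days_x4': 108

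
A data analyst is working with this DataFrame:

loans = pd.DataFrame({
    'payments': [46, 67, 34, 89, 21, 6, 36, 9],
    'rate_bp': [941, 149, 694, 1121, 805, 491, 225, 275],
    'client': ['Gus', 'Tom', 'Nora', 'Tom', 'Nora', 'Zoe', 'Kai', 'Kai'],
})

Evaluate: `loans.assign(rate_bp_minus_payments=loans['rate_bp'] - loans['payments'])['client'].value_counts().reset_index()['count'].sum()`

8

add column rate_bp_minus_payments = loans['rate_bp'] - loans['payments']:
   payments  rate_bp client  rate_bp_minus_payments
0        46      941    Gus                     895
1        67      149    Tom                      82
2        34      694   Nora                     660
3        89     1121    Tom                    1032
4        21      805   Nora                     784
5         6      491    Zoe                     485
6        36      225    Kai                     189
7         9      275    Kai                     266
value_counts of client:
client
Tom     2
Nora    2
Kai     2
Gus     1
Zoe     1
Name: count, dtype: int64
reset_index():
  client  count
0    Tom      2
1   Nora      2
2    Kai      2
3    Gus      1
4    Zoe      1
The sum of column 'count' is 8.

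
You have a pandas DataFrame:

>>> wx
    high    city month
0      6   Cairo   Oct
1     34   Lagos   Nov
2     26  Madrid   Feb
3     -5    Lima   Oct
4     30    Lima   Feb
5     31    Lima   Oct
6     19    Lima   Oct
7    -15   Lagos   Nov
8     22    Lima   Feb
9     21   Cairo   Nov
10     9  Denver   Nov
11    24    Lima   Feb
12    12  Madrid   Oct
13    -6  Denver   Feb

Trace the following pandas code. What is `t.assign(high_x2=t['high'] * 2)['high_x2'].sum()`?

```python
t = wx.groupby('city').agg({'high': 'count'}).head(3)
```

group by city, count of high:
        high
city        
Cairo      2
Denver     2
Lagos      2
Lima       6
Madrid     2
take first 3 rows:
        high
city        
Cairo      2
Denver     2
Lagos      2
add column high_x2 = t['high'] * 2:
        high  high_x2
city                 
Cairo      2        4
Denver     2        4
Lagos      2        4
Hence 12.

12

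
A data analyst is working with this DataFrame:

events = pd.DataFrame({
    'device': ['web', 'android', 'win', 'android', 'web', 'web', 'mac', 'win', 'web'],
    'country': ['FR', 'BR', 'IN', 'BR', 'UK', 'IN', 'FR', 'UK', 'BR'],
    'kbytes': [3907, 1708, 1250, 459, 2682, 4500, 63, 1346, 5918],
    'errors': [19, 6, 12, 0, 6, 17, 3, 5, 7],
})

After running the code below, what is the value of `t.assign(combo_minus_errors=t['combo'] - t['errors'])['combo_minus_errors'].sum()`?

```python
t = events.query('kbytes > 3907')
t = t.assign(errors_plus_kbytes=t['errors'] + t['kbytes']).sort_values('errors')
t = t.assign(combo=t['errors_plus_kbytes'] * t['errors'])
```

filter rows where kbytes > 3907:
  device country  kbytes  errors
5    web      IN    4500      17
8    web      BR    5918       7
add column errors_plus_kbytes = t['errors'] + t['kbytes']:
  device country  kbytes  errors  errors_plus_kbytes
5    web      IN    4500      17                4517
8    web      BR    5918       7                5925
sort by errors:
  device country  kbytes  errors  errors_plus_kbytes
8    web      BR    5918       7                5925
5    web      IN    4500      17                4517
add column combo = t['errors_plus_kbytes'] * t['errors']:
  device country  kbytes  errors  errors_plus_kbytes  combo
8    web      BR    5918       7                5925  41475
5    web      IN    4500      17                4517  76789
add column combo_minus_errors = t['combo'] - t['errors']:
  device country  kbytes  errors  errors_plus_kbytes  combo  combo_minus_errors
8    web      BR    5918       7                5925  41475               41468
5    web      IN    4500      17                4517  76789               76772
Finally, sum of column 'combo_minus_errors' = 118240.

118240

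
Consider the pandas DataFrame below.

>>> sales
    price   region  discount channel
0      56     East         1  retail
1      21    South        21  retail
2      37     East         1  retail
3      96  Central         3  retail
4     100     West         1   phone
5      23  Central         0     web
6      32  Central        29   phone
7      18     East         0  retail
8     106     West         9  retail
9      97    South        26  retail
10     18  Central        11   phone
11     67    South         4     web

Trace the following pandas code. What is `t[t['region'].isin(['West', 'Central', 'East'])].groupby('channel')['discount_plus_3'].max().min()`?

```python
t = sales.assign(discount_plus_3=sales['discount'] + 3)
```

3

add column discount_plus_3 = sales['discount'] + 3:
    price   region  discount channel  discount_plus_3
0      56     East         1  retail                4
1      21    South        21  retail               24
2      37     East         1  retail                4
3      96  Central         3  retail                6
4     100     West         1   phone                4
5      23  Central         0     web                3
6      32  Central        29   phone               32
7      18     East         0  retail                3
8     106     West         9  retail               12
9      97    South        26  retail               29
10     18  Central        11   phone               14
11     67    South         4     web                7
filter rows where region in ['West', 'Central', 'East']:
    price   region  discount channel  discount_plus_3
0      56     East         1  retail                4
2      37     East         1  retail                4
3      96  Central         3  retail                6
4     100     West         1   phone                4
5      23  Central         0     web                3
6      32  Central        29   phone               32
7      18     East         0  retail                3
8     106     West         9  retail               12
10     18  Central        11   phone               14
group by channel, max of discount_plus_3:
channel
phone     32
retail    12
web        3
Name: discount_plus_3, dtype: int64
min of the resulting series → 3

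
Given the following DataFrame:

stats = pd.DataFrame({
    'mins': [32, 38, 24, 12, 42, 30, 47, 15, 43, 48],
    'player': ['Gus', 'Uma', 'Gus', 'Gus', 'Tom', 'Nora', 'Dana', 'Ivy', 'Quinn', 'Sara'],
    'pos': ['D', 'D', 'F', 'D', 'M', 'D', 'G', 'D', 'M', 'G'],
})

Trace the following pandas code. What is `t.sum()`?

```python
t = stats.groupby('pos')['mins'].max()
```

group by pos, max of mins:
pos
D    38
F    24
G    48
M    43
Name: mins, dtype: int64

153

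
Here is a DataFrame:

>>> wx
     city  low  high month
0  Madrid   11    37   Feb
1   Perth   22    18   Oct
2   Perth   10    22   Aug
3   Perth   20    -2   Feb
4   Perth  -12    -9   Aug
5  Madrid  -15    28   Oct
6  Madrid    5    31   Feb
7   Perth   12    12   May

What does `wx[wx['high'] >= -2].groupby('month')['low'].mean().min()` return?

filter rows where high >= -2:
     city  low  high month
0  Madrid   11    37   Feb
1   Perth   22    18   Oct
2   Perth   10    22   Aug
3   Perth   20    -2   Feb
5  Madrid  -15    28   Oct
6  Madrid    5    31   Feb
7   Perth   12    12   May
group by month, mean of low:
month
Aug    10.0
Feb    12.0
May    12.0
Oct     3.5
Name: low, dtype: float64
Taking the min of the resulting series gives 3.5.

3.5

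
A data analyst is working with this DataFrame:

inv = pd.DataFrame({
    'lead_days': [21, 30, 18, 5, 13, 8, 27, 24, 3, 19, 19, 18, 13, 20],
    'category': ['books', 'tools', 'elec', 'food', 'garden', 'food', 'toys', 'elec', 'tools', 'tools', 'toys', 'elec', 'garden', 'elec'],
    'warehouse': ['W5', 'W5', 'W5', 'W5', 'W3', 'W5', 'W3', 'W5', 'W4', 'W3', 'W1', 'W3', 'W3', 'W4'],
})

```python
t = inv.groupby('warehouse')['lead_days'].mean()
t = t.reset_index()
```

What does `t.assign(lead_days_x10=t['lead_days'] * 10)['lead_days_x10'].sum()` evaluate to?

group by warehouse, mean of lead_days:
warehouse
W1    19.000000
W3    18.000000
W4    11.500000
W5    17.666667
Name: lead_days, dtype: float64
reset_index():
  warehouse  lead_days
0        W1  19.000000
1        W3  18.000000
2        W4  11.500000
3        W5  17.666667
add column lead_days_x10 = t['lead_days'] * 10:
  warehouse  lead_days  lead_days_x10
0        W1  19.000000     190.000000
1        W3  18.000000     180.000000
2        W4  11.500000     115.000000
3        W5  17.666667     176.666667
sum of column 'lead_days_x10' → 661.666666667

661.666666667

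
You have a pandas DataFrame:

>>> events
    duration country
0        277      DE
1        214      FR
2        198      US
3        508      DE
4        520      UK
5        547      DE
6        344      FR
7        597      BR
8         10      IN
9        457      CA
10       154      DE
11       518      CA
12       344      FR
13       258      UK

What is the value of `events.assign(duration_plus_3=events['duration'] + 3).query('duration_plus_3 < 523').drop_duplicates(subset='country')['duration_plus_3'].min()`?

13

add column duration_plus_3 = events['duration'] + 3:
    duration country  duration_plus_3
0        277      DE              280
1        214      FR              217
2        198      US              201
3        508      DE              511
4        520      UK              523
5        547      DE              550
6        344      FR              347
7        597      BR              600
8         10      IN               13
9        457      CA              460
10       154      DE              157
11       518      CA              521
12       344      FR              347
13       258      UK              261
filter rows where duration_plus_3 < 523:
    duration country  duration_plus_3
0        277      DE              280
1        214      FR              217
2        198      US              201
3        508      DE              511
6        344      FR              347
8         10      IN               13
9        457      CA              460
10       154      DE              157
11       518      CA              521
12       344      FR              347
13       258      UK              261
drop duplicate country (keep=first):
    duration country  duration_plus_3
0        277      DE              280
1        214      FR              217
2        198      US              201
8         10      IN               13
9        457      CA              460
13       258      UK              261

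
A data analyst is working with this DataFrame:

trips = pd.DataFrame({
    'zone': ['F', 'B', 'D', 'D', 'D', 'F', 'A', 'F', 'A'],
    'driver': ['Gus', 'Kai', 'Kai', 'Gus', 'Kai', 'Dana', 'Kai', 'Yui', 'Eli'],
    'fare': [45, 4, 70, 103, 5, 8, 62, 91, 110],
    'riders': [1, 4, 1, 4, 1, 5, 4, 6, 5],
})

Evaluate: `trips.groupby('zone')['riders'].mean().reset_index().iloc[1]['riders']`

group by zone, mean of riders:
zone
A    4.5
B    4.0
D    2.0
F    4.0
Name: riders, dtype: float64
reset_index():
  zone  riders
0    A     4.5
1    B     4.0
2    D     2.0
3    F     4.0
Then the value at position 1, column 'riders': 4.0

4.0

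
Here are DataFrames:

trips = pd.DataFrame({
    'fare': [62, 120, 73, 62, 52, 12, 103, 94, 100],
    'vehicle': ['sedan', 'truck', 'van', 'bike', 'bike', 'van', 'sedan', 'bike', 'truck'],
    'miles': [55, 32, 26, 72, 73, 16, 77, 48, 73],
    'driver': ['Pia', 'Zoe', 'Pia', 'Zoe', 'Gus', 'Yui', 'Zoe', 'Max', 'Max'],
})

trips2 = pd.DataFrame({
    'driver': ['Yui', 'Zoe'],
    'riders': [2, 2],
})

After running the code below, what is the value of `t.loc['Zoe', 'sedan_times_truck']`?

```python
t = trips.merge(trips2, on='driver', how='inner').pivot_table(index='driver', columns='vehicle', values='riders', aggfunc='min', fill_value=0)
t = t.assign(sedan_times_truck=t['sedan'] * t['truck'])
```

merge on 'driver' (how='inner') → 4 rows:
   fare vehicle  miles driver  riders
0   120   truck     32    Zoe       2
1    62    bike     72    Zoe       2
2    12     van     16    Yui       2
3   103   sedan     77    Zoe       2
pivot: rows=driver, cols=vehicle, min(riders):
vehicle  bike  sedan  truck  van
driver                          
Yui         0      0      0    2
Zoe         2      2      2    0
add column sedan_times_truck = t['sedan'] * t['truck']:
vehicle  bike  sedan  truck  van  sedan_times_truck
driver                                             
Yui         0      0      0    2                  0
Zoe         2      2      2    0                  4
Then the value at row 'Zoe', column 'sedan_times_truck': 4

4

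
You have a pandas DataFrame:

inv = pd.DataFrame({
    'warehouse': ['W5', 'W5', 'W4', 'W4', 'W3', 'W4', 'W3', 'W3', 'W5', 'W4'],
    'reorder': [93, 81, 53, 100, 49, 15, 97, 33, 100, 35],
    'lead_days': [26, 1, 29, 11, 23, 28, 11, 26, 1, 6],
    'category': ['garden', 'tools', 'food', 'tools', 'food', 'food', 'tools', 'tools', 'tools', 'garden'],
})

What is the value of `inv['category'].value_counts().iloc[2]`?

2

value_counts of category:
category
tools     5
food      3
garden    2
Name: count, dtype: int64
Finally, value at position 2 = 2.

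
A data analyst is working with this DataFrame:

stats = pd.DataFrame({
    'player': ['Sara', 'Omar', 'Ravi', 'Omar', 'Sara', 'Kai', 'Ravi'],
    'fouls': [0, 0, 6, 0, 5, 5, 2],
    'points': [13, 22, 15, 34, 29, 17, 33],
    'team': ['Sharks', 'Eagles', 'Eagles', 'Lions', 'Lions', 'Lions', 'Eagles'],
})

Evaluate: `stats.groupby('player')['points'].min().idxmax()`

group by player, min of points:
player
Kai     17
Omar    22
Ravi    15
Sara    13
Name: points, dtype: int64
label with the largest value → Omar

Omar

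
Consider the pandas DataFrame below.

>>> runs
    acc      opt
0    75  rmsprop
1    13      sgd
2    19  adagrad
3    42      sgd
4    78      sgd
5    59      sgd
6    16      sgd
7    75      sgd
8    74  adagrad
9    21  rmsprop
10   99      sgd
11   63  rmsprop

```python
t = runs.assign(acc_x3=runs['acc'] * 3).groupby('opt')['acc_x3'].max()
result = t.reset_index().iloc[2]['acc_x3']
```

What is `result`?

297

add column acc_x3 = runs['acc'] * 3:
    acc      opt  acc_x3
0    75  rmsprop     225
1    13      sgd      39
2    19  adagrad      57
3    42      sgd     126
4    78      sgd     234
5    59      sgd     177
6    16      sgd      48
7    75      sgd     225
8    74  adagrad     222
9    21  rmsprop      63
10   99      sgd     297
11   63  rmsprop     189
group by opt, max of acc_x3:
opt
adagrad    222
rmsprop    225
sgd        297
Name: acc_x3, dtype: int64
reset_index():
       opt  acc_x3
0  adagrad     222
1  rmsprop     225
2      sgd     297
Taking the value at position 2, column 'acc_x3' gives 297.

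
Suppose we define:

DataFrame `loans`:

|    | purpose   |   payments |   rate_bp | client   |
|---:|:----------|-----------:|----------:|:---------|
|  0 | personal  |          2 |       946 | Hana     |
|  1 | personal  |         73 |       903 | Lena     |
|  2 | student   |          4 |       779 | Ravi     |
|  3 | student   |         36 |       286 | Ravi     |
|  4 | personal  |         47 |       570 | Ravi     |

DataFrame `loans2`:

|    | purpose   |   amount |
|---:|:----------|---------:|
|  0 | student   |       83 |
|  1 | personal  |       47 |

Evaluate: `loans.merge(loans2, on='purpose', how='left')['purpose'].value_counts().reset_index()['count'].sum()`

merge on 'purpose' (how='left') → 5 rows:
    purpose  payments  rate_bp client  amount
0  personal         2      946   Hana      47
1  personal        73      903   Lena      47
2   student         4      779   Ravi      83
3   student        36      286   Ravi      83
4  personal        47      570   Ravi      47
value_counts of purpose:
purpose
personal    3
student     2
Name: count, dtype: int64
reset_index():
    purpose  count
0  personal      3
1   student      2
So sum() = 5.

5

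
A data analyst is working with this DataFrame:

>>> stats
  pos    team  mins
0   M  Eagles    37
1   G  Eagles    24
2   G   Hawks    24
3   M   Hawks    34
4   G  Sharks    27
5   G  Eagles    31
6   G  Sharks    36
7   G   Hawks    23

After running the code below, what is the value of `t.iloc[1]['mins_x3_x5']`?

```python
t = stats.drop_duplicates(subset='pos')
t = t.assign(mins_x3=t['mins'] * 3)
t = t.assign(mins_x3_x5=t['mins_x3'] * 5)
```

360

drop duplicate pos (keep=first):
  pos    team  mins
0   M  Eagles    37
1   G  Eagles    24
add column mins_x3 = t['mins'] * 3:
  pos    team  mins  mins_x3
0   M  Eagles    37      111
1   G  Eagles    24       72
add column mins_x3_x5 = t['mins_x3'] * 5:
  pos    team  mins  mins_x3  mins_x3_x5
0   M  Eagles    37      111         555
1   G  Eagles    24       72         360
So iloc[1]['mins_x3_x5'] = 360.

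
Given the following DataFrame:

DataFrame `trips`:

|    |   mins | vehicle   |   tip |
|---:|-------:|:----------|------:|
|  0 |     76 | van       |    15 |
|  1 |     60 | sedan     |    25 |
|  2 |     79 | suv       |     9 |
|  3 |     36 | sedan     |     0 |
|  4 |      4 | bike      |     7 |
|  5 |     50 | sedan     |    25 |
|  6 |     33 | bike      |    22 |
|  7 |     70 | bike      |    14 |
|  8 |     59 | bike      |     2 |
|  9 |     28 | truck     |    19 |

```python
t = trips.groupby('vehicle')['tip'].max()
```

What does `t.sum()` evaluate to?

group by vehicle, max of tip:
vehicle
bike     22
sedan    25
suv       9
truck    19
van      15
Name: tip, dtype: int64
Reading off the sum of the resulting series, we get 90.

90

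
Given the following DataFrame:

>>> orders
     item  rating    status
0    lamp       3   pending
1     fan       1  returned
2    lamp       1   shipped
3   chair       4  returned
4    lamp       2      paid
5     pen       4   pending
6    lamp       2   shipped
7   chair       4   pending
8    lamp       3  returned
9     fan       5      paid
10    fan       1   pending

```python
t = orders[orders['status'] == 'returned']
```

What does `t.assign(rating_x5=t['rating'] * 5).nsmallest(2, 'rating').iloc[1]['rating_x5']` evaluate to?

15

filter rows where status == 'returned':
    item  rating    status
1    fan       1  returned
3  chair       4  returned
8   lamp       3  returned
add column rating_x5 = t['rating'] * 5:
    item  rating    status  rating_x5
1    fan       1  returned          5
3  chair       4  returned         20
8   lamp       3  returned         15
take 2 rows with smallest rating:
   item  rating    status  rating_x5
1   fan       1  returned          5
8  lamp       3  returned         15
Hence 15.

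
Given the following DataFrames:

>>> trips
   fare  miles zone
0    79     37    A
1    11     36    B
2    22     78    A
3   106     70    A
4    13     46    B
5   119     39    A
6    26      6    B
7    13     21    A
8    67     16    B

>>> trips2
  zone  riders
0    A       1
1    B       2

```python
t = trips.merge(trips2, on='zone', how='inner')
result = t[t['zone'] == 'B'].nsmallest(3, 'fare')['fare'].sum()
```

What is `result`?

50

merge on 'zone' (how='inner') → 9 rows:
   fare  miles zone  riders
0    79     37    A       1
1    11     36    B       2
2    22     78    A       1
3   106     70    A       1
4    13     46    B       2
5   119     39    A       1
6    26      6    B       2
7    13     21    A       1
8    67     16    B       2
filter rows where zone == 'B':
   fare  miles zone  riders
1    11     36    B       2
4    13     46    B       2
6    26      6    B       2
8    67     16    B       2
take 3 rows with smallest fare:
   fare  miles zone  riders
1    11     36    B       2
4    13     46    B       2
6    26      6    B       2
Reading off the sum of column 'fare', we get 50.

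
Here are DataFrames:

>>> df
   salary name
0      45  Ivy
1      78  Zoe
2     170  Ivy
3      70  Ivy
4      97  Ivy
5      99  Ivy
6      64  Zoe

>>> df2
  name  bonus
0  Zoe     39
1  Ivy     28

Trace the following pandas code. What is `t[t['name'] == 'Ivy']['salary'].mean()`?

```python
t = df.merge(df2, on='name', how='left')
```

96.2

merge on 'name' (how='left') → 7 rows:
   salary name  bonus
0      45  Ivy     28
1      78  Zoe     39
2     170  Ivy     28
3      70  Ivy     28
4      97  Ivy     28
5      99  Ivy     28
6      64  Zoe     39
filter rows where name == 'Ivy':
   salary name  bonus
0      45  Ivy     28
2     170  Ivy     28
3      70  Ivy     28
4      97  Ivy     28
5      99  Ivy     28
Then the mean of column 'salary': 96.2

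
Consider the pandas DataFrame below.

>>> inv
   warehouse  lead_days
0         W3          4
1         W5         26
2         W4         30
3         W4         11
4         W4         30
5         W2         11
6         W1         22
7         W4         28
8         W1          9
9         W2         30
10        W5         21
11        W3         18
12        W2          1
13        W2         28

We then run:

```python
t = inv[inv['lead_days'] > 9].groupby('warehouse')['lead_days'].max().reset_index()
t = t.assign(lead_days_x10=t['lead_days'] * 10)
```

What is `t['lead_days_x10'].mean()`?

filter rows where lead_days > 9:
   warehouse  lead_days
1         W5         26
2         W4         30
3         W4         11
4         W4         30
5         W2         11
6         W1         22
7         W4         28
9         W2         30
10        W5         21
11        W3         18
13        W2         28
group by warehouse, max of lead_days:
warehouse
W1    22
W2    30
W3    18
W4    30
W5    26
Name: lead_days, dtype: int64
reset_index():
  warehouse  lead_days
0        W1         22
1        W2         30
2        W3         18
3        W4         30
4        W5         26
add column lead_days_x10 = t['lead_days'] * 10:
  warehouse  lead_days  lead_days_x10
0        W1         22            220
1        W2         30            300
2        W3         18            180
3        W4         30            300
4        W5         26            260
Hence 252.0.

252.0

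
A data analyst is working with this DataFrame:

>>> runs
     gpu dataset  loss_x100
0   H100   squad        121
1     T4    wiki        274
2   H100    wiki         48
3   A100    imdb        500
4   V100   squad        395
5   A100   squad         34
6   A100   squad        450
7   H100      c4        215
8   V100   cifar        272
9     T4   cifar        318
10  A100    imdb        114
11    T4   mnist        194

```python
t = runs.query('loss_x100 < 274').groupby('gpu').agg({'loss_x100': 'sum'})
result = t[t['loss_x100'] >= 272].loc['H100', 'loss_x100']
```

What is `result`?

384

filter rows where loss_x100 < 274:
     gpu dataset  loss_x100
0   H100   squad        121
2   H100    wiki         48
5   A100   squad         34
7   H100      c4        215
8   V100   cifar        272
10  A100    imdb        114
11    T4   mnist        194
group by gpu, sum of loss_x100:
      loss_x100
gpu            
A100        148
H100        384
T4          194
V100        272
filter rows where loss_x100 >= 272:
      loss_x100
gpu            
H100        384
V100        272
The value at row 'H100', column 'loss_x100' is 384.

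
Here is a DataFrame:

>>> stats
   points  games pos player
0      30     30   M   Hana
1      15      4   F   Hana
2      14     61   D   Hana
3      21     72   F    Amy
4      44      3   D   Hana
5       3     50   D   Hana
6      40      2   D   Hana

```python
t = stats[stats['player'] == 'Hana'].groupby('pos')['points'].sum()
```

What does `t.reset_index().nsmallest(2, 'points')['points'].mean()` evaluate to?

22.5

filter rows where player == 'Hana':
   points  games pos player
0      30     30   M   Hana
1      15      4   F   Hana
2      14     61   D   Hana
4      44      3   D   Hana
5       3     50   D   Hana
6      40      2   D   Hana
group by pos, sum of points:
pos
D    101
F     15
M     30
Name: points, dtype: int64
reset_index():
  pos  points
0   D     101
1   F      15
2   M      30
take 2 rows with smallest points:
  pos  points
1   F      15
2   M      30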